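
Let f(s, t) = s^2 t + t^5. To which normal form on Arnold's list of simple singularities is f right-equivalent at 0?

D_6

The Hessian of f at 0 is [[0, 0], [0, 0]] with rank 0, so corank 2. A Groebner basis of the Jacobian ideal J(f) in C{s,t} is {s^2/5 + t^4, s^3, s*t}; counting standard monomials gives mu = 6. Corank 2; j^3 = s^2*t has shape L^2 M (L != M), so D-series; mu = 6 gives D_6.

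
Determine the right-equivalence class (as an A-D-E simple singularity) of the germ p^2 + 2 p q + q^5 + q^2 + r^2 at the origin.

A_4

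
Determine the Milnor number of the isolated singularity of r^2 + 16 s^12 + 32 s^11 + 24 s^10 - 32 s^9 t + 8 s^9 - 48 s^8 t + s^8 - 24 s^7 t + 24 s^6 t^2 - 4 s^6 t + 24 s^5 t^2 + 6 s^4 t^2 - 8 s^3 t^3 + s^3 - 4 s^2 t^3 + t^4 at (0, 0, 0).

The Hessian of f at 0 has rank 1. Corank 2; j^3 = s^3 is a perfect cube, so E-series; the 4-jet and mu = 6 give E_6.

6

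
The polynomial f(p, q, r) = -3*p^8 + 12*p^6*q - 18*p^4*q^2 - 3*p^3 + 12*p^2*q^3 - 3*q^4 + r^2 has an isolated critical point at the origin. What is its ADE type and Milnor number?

Type E6, Milnor number mu = 6.

The Hessian of f at 0 has rank 1. Corank 2; j^3 = -3*p^3 is a perfect cube, so E-series; the 4-jet and mu = 6 give E_6.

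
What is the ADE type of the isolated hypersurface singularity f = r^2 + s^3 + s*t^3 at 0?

The Hessian of f at 0 has rank 1. Corank 2; j^3 = s^3 is a perfect cube, so E-series; the 4-jet and mu = 7 give E_7.

E_7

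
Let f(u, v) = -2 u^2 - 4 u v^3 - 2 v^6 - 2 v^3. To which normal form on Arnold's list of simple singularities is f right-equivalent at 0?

A_2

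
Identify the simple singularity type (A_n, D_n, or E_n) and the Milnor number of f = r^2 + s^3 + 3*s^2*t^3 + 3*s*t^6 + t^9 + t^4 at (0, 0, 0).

Type E_6, Milnor number mu = 6.

The Hessian of f at 0 is [[0, 0, 0], [0, 0, 0], [0, 0, 2]] with rank 1, so corank 2. A Groebner basis of the Jacobian ideal J(f) in C{s,t,r} is {t^3, s^2, r}; counting standard monomials gives mu = 6. Corank 2; j^3 = s^3 is a perfect cube, so E-series; the 4-jet and mu = 6 give E_6.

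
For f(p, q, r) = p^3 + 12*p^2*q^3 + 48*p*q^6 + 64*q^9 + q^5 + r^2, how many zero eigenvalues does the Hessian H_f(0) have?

Hessian at 0 has rank 1.

2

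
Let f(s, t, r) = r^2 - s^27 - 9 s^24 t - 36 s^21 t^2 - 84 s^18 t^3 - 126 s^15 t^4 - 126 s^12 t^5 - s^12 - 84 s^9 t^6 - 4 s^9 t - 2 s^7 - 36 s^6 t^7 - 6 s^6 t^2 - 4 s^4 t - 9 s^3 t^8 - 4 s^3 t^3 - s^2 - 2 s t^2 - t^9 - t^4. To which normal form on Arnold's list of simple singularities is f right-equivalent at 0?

A_{8}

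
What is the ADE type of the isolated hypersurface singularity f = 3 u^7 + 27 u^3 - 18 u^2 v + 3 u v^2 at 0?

The Hessian of f at 0 has rank 0. Corank 2; j^3 = 3*u*(3*u - v)^2 has shape L^2 M (L != M), so D-series; mu = 8 gives D_8.

D8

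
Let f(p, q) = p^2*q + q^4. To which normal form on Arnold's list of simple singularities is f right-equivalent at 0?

D_5

The Hessian of f at 0 is [[0, 0], [0, 0]] with rank 0, so corank 2. A Groebner basis of the Jacobian ideal J(f) in C{p,q} is {p^3, p^2/4 + q^3, p*q}; counting standard monomials gives mu = 5. Corank 2; j^3 = p^2*q has shape L^2 M (L != M), so D-series; mu = 5 gives D_5.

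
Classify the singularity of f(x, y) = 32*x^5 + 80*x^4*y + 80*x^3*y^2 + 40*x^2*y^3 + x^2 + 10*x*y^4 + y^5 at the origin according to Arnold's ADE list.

The Hessian of f at 0 has rank 1. Corank 1: A-series; mu = 4 gives A_4.

A_4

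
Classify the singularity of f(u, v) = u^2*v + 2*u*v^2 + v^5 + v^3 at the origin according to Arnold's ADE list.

The Hessian of f at 0 is [[0, 0], [0, 0]] with rank 0, so corank 2. A Groebner basis of the Jacobian ideal J(f) in C{u,v} is {u^2/5 + v^4 - v^2/5, u^3 + v^3, u*v + v^2}; counting standard monomials gives mu = 6. Corank 2; j^3 = v*(u + v)^2 has shape L^2 M (L != M), so D-series; mu = 6 gives D_6.

D6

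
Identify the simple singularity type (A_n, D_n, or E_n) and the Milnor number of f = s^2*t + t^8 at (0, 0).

Type D_{9}, Milnor number mu = 9.

The Hessian of f at 0 has rank 0. Corank 2; j^3 = s^2*t has shape L^2 M (L != M), so D-series; mu = 9 gives D_9.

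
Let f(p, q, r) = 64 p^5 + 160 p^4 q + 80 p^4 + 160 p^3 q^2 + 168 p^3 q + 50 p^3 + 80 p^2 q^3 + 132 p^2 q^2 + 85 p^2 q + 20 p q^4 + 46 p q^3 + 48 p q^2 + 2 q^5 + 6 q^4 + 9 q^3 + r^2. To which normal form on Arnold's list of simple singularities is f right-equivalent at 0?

D6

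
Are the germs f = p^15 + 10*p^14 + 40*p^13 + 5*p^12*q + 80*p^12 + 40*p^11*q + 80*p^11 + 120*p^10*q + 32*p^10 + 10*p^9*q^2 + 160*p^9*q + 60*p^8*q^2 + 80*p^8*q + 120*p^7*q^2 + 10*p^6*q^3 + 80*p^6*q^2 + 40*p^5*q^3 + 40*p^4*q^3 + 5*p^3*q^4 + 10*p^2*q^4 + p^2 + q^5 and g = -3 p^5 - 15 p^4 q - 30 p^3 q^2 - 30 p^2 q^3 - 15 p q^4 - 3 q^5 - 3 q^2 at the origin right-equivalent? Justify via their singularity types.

Yes.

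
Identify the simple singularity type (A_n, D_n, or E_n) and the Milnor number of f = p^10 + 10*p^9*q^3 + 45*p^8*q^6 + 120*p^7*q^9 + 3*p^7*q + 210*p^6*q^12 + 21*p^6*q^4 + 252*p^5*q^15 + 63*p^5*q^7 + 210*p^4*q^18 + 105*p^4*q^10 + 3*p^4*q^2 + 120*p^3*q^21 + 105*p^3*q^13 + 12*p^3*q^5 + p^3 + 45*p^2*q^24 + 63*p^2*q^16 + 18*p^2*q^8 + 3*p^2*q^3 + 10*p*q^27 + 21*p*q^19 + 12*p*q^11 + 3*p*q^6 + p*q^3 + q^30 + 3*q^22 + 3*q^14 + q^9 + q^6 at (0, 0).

Type E_{7}, Milnor number mu = 7.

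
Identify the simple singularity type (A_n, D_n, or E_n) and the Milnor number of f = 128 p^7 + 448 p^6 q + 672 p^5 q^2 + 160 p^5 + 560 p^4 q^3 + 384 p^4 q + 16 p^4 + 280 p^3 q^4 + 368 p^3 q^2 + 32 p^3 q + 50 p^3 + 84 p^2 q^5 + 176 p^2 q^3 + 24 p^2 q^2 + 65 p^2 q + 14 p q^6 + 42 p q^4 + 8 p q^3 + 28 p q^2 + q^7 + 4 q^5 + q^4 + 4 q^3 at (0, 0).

Type D_{5}, Milnor number mu = 5.

The Hessian of f at 0 has rank 0. Corank 2; j^3 = (2*p + q)*(5*p + 2*q)^2 has shape L^2 M (L != M), so D-series; mu = 5 gives D_5.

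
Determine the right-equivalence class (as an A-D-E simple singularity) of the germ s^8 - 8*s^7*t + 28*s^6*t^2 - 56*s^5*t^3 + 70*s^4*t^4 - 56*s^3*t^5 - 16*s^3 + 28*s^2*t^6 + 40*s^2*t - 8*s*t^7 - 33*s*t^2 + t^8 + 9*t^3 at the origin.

D_{9}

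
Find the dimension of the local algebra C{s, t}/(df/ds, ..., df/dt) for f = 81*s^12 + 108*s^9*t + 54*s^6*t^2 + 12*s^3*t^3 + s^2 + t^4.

The Hessian of f at 0 has rank 1. Corank 1: A-series; mu = 3 gives A_3.

3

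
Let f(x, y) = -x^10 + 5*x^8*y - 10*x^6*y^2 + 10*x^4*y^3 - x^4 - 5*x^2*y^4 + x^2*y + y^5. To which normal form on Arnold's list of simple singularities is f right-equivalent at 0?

D_{6}

The Hessian of f at 0 is [[0, 0], [0, 0]] with rank 0, so corank 2. A Groebner basis of the Jacobian ideal J(f) in C{x,y} is {x^2/5 + y^4, x^3, x*y}; counting standard monomials gives mu = 6. Corank 2; j^3 = x^2*y has shape L^2 M (L != M), so D-series; mu = 6 gives D_6.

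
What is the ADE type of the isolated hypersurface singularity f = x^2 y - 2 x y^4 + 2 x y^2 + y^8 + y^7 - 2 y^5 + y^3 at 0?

D_{9}

The Hessian of f at 0 has rank 0. Corank 2; j^3 = y*(x + y)^2 has shape L^2 M (L != M), so D-series; mu = 9 gives D_9.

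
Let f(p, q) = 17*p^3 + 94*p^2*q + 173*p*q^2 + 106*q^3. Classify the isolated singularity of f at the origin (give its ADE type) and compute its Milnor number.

Type D_{4}, Milnor number mu = 4.

The Hessian of f at 0 has rank 0. Corank 2; j^3 = (p + 2*q)*(17*p^2 + 60*p*q + 53*q^2) splits into three distinct lines over C (the quadratic factor has nonzero discriminant), so D_4.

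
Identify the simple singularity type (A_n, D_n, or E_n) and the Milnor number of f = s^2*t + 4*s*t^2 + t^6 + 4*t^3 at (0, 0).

Type D_{7}, Milnor number mu = 7.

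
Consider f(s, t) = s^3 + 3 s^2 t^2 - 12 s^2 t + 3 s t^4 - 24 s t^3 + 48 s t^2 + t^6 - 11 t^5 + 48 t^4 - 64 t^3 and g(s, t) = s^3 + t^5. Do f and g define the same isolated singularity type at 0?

The Hessian of f at 0 has rank 0. Corank 2; j^3 = (s - 4*t)^3 is a perfect cube, so E-series; the 5-jet and mu = 8 give E_8. The Hessian of g at 0 has rank 0. Corank 2; j^3 = s^3 is a perfect cube, so E-series; the 5-jet and mu = 8 give E_8. Both have type E_8, hence right-equivalent.

Yes.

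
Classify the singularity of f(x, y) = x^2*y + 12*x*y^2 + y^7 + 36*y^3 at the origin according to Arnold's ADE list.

The Hessian of f at 0 has rank 0. Corank 2; j^3 = y*(x + 6*y)^2 has shape L^2 M (L != M), so D-series; mu = 8 gives D_8.

D8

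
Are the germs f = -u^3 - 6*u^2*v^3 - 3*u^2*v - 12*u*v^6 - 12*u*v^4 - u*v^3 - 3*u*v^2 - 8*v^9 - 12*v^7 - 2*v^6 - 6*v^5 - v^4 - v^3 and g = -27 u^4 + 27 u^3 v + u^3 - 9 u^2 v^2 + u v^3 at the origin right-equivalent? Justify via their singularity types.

The Hessian of f at 0 is [[0, 0], [0, 0]] with rank 0, so corank 2. A Groebner basis of the Jacobian ideal J(f) in C{u,v} is {u^3 + 3*u^2*v + 6*u^2 + 12*u*v + 6*v^2, -3*u^2 + u*v^2 - 6*u*v - 3*v^2, 3*u^2 + 6*u*v + v^3 + 3*v^2}; counting standard monomials gives mu = 7. Corank 2; j^3 = -(u + v)^3 is a perfect cube, so E-series; the 4-jet and mu = 7 give E_7. The Hessian of g at 0 is [[0, 0], [0, 0]] with rank 0, so corank 2. A Groebner basis of the Jacobian ideal J(g) in C{u,v} is {u^2/3 + v^4 + v^3/9, u^3, u^2*v - u^2/9 - v^3/27, -2*u^2/3 + u*v^2 - 2*v^3/9}; counting standard monomials gives mu = 7. Corank 2; j^3 = u^3 is a perfect cube, so E-series; the 4-jet and mu = 7 give E_7. Both have type E_7, hence right-equivalent.

Yes.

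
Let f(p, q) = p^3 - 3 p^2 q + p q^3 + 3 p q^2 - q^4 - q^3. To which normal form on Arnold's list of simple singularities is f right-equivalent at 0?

E_7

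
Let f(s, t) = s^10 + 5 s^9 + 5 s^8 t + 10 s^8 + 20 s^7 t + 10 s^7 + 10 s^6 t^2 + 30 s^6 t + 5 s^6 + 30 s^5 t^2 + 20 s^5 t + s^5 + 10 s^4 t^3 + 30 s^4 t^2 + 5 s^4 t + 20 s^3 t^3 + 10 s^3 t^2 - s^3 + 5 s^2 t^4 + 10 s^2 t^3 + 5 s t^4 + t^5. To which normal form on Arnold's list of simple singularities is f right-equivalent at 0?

The Hessian of f at 0 has rank 0. Corank 2; j^3 = -s^3 is a perfect cube, so E-series; the 5-jet and mu = 8 give E_8.

E8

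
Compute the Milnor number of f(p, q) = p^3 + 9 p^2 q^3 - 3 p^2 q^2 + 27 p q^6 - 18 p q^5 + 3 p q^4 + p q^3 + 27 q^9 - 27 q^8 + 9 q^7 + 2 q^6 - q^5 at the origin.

7

The Hessian of f at 0 is [[0, 0], [0, 0]] with rank 0, so corank 2. A Groebner basis of the Jacobian ideal J(f) in C{p,q} is {-p^2 + q^4 - q^3/3, p^3, p^2*q + p^2/3 + q^3/9, -p^2 + p*q^2 - q^3/3}; counting standard monomials gives mu = 7. Corank 2; j^3 = p^3 is a perfect cube, so E-series; the 4-jet and mu = 7 give E_7.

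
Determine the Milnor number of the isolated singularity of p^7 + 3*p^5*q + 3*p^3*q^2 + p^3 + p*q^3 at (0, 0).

7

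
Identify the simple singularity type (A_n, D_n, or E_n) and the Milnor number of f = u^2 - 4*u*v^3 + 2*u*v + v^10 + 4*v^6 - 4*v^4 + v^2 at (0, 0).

Type A9, Milnor number mu = 9.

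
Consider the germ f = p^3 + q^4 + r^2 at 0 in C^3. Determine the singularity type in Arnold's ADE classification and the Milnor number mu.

Type E_6, Milnor number mu = 6.

The Hessian of f at 0 has rank 1. Corank 2; j^3 = p^3 is a perfect cube, so E-series; the 4-jet and mu = 6 give E_6.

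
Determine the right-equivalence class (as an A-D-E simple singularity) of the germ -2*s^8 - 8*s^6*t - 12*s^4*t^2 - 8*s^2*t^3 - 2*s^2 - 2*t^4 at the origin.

The Hessian of f at 0 has rank 1. Corank 1: A-series; mu = 3 gives A_3.

A3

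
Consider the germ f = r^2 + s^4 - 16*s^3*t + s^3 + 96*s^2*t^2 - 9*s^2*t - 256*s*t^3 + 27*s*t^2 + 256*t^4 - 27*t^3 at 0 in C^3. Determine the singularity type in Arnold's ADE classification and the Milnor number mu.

Type E_6, Milnor number mu = 6.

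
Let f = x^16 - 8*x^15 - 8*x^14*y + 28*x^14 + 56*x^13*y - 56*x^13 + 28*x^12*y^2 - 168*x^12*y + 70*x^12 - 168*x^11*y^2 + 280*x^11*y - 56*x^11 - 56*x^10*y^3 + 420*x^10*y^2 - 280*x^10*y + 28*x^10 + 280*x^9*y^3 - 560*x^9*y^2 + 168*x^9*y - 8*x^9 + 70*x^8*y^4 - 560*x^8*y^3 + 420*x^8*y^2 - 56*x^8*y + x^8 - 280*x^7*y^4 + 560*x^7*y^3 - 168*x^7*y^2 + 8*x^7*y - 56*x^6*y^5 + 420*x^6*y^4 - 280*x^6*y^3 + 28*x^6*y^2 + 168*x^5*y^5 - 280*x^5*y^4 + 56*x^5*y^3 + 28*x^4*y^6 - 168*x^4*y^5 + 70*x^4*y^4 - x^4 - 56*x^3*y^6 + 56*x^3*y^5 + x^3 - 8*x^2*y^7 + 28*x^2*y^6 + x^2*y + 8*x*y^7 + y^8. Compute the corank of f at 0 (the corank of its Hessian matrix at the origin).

2

Hessian at 0 has rank 0.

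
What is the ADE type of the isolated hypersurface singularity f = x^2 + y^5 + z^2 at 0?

The Hessian of f at 0 has rank 2. Corank 1: A-series; mu = 4 gives A_4.

A_4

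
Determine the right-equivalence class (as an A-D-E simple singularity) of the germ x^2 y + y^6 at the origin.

D_7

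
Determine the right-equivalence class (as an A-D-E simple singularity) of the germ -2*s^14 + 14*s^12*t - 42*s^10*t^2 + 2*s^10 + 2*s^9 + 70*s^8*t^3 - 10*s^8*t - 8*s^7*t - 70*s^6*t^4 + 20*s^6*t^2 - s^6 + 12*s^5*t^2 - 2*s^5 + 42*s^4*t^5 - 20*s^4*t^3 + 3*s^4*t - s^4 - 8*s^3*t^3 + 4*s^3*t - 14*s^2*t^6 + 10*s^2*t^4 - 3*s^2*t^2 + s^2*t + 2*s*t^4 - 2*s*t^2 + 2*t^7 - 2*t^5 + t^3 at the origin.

The Hessian of f at 0 has rank 0. Corank 2; j^3 = t*(s - t)^2 has shape L^2 M (L != M), so D-series; mu = 8 gives D_8.

D_{8}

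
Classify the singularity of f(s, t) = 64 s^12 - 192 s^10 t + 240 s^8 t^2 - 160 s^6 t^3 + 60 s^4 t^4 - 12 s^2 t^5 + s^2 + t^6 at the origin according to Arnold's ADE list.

The Hessian of f at 0 has rank 1. Corank 1: A-series; mu = 5 gives A_5.

A_5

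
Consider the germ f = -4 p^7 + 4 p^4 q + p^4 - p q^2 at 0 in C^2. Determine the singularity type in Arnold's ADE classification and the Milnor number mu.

The Hessian of f at 0 has rank 0. Corank 2; j^3 = -p*q^2 has shape L^2 M (L != M), so D-series; mu = 5 gives D_5.

Type D5, Milnor number mu = 5.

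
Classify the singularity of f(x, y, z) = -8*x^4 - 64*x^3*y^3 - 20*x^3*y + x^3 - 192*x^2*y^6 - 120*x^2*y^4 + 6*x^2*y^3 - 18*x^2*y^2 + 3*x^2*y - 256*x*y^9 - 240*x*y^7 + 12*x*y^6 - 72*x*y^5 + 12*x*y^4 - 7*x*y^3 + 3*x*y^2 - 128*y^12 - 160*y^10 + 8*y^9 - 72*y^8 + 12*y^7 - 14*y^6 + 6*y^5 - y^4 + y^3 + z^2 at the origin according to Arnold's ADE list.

The Hessian of f at 0 is [[0, 0, 0], [0, 0, 0], [0, 0, 2]] with rank 1, so corank 2. A Groebner basis of the Jacobian ideal J(f) in C{x,y,z} is {3*x^2/4 + 3*x*y/2 + y^4 + y^3/4 + 3*y^2/4, x^3 - 9*x^2/4 - 9*x*y/2 + y^3/4 - 9*y^2/4, x^2*y + 7*x^2/4 + 7*x*y/2 - 5*y^3/12 + 7*y^2/4, -x^2 + x*y^2 - 2*x*y + 2*y^3/3 - y^2, z}; counting standard monomials gives mu = 7. Corank 2; j^3 = (x + y)^3 is a perfect cube, so E-series; the 4-jet and mu = 7 give E_7.

E_7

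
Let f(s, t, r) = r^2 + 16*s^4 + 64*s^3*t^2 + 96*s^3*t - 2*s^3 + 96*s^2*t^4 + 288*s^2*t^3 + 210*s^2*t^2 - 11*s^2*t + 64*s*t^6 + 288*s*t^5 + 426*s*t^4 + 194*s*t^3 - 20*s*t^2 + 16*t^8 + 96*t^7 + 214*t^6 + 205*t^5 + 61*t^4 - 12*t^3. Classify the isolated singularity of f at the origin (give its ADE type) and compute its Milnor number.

The Hessian of f at 0 is [[0, 0, 0], [0, 0, 0], [0, 0, 2]] with rank 1, so corank 2. A Groebner basis of the Jacobian ideal J(f) in C{s,t,r} is {s*t^2 - 2*s*t/9 - 4*t^2/9, s*t/9 + t^3 + 2*t^2/9, s^2 + 32*s*t/9 + 28*t^2/9, r}; counting standard monomials gives mu = 5. Corank 2; j^3 = -(s + 2*t)^2*(2*s + 3*t) has shape L^2 M (L != M), so D-series; mu = 5 gives D_5.

Type D5, Milnor number mu = 5.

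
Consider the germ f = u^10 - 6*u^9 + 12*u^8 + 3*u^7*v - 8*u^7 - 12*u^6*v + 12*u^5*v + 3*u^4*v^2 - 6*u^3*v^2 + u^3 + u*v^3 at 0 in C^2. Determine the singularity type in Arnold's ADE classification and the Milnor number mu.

The Hessian of f at 0 has rank 0. Corank 2; j^3 = u^3 is a perfect cube, so E-series; the 4-jet and mu = 7 give E_7.

Type E_{7}, Milnor number mu = 7.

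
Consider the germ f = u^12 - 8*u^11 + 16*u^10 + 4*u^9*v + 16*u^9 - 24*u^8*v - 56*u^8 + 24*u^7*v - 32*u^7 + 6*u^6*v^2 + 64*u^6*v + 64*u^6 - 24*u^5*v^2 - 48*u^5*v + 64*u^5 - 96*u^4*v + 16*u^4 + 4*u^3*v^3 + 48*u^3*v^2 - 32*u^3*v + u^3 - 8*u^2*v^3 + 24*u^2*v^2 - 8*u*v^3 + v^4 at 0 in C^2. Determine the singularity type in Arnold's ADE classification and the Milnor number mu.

Type E_{6}, Milnor number mu = 6.

The Hessian of f at 0 is [[0, 0], [0, 0]] with rank 0, so corank 2. A Groebner basis of the Jacobian ideal J(f) in C{u,v} is {v^4, u*v^2 - v^3/6, u^2}; counting standard monomials gives mu = 6. Corank 2; j^3 = u^3 is a perfect cube, so E-series; the 4-jet and mu = 6 give E_6.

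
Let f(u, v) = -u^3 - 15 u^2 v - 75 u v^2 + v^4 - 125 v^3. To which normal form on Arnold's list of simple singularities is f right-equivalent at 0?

E_{6}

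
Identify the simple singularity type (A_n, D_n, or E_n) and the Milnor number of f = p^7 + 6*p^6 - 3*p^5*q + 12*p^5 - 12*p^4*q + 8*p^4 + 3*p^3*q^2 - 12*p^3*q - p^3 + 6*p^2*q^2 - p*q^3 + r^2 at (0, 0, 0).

Type E_7, Milnor number mu = 7.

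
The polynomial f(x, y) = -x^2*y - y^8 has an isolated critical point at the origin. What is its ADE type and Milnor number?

Type D_9, Milnor number mu = 9.

The Hessian of f at 0 has rank 0. Corank 2; j^3 = -x^2*y has shape L^2 M (L != M), so D-series; mu = 9 gives D_9.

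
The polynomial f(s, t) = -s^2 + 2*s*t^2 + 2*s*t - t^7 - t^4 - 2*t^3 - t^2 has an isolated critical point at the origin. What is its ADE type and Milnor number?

The Hessian of f at 0 has rank 1. Corank 1: A-series; mu = 6 gives A_6.

Type A_6, Milnor number mu = 6.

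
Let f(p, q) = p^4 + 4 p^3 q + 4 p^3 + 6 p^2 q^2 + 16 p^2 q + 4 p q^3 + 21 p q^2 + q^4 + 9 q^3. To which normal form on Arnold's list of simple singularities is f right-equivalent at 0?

D_5

The Hessian of f at 0 has rank 0. Corank 2; j^3 = (p + q)*(2*p + 3*q)^2 has shape L^2 M (L != M), so D-series; mu = 5 gives D_5.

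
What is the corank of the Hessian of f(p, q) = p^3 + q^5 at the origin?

2

The Hessian at 0 is [[0, 0], [0, 0]] of rank 0; hence corank 2.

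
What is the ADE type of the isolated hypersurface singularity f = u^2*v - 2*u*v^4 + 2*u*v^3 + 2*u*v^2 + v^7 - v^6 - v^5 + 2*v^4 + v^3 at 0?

D_{7}

The Hessian of f at 0 has rank 0. Corank 2; j^3 = v*(u + v)^2 has shape L^2 M (L != M), so D-series; mu = 7 gives D_7.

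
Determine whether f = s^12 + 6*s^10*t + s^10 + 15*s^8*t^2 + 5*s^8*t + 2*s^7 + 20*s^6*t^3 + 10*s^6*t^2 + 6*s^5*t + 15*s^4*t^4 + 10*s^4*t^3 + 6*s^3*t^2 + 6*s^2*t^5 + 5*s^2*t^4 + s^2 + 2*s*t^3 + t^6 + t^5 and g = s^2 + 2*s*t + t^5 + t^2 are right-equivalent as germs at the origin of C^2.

Yes.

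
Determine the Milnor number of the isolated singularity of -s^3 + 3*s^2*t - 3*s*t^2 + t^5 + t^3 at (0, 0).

8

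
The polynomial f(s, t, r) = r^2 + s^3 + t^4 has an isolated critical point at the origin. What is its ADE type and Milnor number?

Type E_{6}, Milnor number mu = 6.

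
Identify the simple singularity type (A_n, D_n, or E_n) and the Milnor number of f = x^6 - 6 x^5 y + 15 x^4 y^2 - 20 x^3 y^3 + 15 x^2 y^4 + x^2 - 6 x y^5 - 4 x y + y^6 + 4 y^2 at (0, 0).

Type A5, Milnor number mu = 5.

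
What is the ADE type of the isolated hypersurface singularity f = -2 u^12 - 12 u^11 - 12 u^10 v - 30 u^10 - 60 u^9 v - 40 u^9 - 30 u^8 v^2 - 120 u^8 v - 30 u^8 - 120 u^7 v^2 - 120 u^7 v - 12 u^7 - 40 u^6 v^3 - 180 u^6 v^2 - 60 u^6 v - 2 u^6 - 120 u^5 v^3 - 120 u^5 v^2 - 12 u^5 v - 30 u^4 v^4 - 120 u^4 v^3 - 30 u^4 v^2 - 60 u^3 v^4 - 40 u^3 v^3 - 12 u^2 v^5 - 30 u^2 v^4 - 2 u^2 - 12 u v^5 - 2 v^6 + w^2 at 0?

A_5

The Hessian of f at 0 has rank 2. Corank 1: A-series; mu = 5 gives A_5.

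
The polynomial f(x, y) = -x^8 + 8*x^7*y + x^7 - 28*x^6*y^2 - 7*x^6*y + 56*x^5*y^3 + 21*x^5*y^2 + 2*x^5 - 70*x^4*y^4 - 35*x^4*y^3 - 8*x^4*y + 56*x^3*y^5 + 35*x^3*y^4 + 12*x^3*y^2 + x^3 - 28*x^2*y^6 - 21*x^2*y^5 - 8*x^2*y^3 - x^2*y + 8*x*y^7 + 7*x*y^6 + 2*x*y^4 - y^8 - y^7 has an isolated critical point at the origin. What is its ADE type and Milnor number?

Type D9, Milnor number mu = 9.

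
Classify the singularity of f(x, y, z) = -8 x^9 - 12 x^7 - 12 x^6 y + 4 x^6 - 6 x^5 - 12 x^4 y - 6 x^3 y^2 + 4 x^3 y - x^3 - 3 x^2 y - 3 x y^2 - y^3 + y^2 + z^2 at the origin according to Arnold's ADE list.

A_{2}

The Hessian of f at 0 has rank 2. Corank 1: A-series; mu = 2 gives A_2.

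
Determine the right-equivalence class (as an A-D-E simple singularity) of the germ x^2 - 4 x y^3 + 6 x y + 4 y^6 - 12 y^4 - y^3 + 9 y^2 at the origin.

The Hessian of f at 0 has rank 1. Corank 1: A-series; mu = 2 gives A_2.

A_2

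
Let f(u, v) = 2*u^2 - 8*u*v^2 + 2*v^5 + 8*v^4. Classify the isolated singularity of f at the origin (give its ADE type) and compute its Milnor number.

Type A_4, Milnor number mu = 4.

The Hessian of f at 0 is [[4, 0], [0, 0]] with rank 1, so corank 1. A Groebner basis of the Jacobian ideal J(f) in C{u,v} is {u^2, -u/2 + v^2}; counting standard monomials gives mu = 4. Corank 1: A-series; mu = 4 gives A_4.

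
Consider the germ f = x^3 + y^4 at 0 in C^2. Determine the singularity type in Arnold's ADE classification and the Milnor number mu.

Type E_6, Milnor number mu = 6.

The Hessian of f at 0 is [[0, 0], [0, 0]] with rank 0, so corank 2. A Groebner basis of the Jacobian ideal J(f) in C{x,y} is {y^3, x^2}; counting standard monomials gives mu = 6. Corank 2; j^3 = x^3 is a perfect cube, so E-series; the 4-jet and mu = 6 give E_6.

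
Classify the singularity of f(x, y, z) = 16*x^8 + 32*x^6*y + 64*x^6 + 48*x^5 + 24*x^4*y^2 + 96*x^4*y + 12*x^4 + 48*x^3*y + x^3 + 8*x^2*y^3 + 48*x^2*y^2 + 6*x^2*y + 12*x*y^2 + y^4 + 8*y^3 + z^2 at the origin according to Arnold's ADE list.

E6

The Hessian of f at 0 has rank 1. Corank 2; j^3 = (x + 2*y)^3 is a perfect cube, so E-series; the 4-jet and mu = 6 give E_6.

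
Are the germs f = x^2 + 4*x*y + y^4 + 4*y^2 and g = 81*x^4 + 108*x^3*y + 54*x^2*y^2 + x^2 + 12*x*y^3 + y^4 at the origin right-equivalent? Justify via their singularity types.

Yes.

The Hessian of f at 0 has rank 1. Corank 1: A-series; mu = 3 gives A_3. The Hessian of g at 0 has rank 1. Corank 1: A-series; mu = 3 gives A_3. Both have type A_3, hence right-equivalent.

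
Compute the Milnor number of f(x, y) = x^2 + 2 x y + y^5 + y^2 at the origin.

The Hessian of f at 0 has rank 1. Corank 1: A-series; mu = 4 gives A_4.

4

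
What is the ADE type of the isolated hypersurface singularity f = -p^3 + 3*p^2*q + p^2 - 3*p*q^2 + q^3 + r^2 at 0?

A_2

The Hessian of f at 0 is [[2, 0, 0], [0, 0, 0], [0, 0, 2]] with rank 2, so corank 1. A Groebner basis of the Jacobian ideal J(f) in C{p,q,r} is {q^2, p, r}; counting standard monomials gives mu = 2. Corank 1: A-series; mu = 2 gives A_2.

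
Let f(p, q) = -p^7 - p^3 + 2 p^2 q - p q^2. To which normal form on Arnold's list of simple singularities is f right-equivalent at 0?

The Hessian of f at 0 has rank 0. Corank 2; j^3 = -p*(p - q)^2 has shape L^2 M (L != M), so D-series; mu = 8 gives D_8.

D_8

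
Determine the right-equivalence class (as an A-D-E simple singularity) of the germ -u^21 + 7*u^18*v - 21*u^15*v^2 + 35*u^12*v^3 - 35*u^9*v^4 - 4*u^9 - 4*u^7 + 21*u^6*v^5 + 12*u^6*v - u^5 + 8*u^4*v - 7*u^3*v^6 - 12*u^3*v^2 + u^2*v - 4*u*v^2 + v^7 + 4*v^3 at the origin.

D_{8}

The Hessian of f at 0 is [[0, 0], [0, 0]] with rank 0, so corank 2. A Groebner basis of the Jacobian ideal J(f) in C{u,v} is {-32*u^2/249 + u*v^3 + 1273*u*v/1992 - 761*v^2/996, -8*u^2/83 + 595*u*v/1328 + v^4 - 339*v^2/664, u^3 - 12*u*v^2 + 16*v^3, u^2*v - 4*u*v^2 + 4*v^3}; counting standard monomials gives mu = 8. Corank 2; j^3 = v*(u - 2*v)^2 has shape L^2 M (L != M), so D-series; mu = 8 gives D_8.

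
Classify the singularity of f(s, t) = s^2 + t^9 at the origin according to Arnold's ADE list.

A_8

The Hessian of f at 0 is [[2, 0], [0, 0]] with rank 1, so corank 1. A Groebner basis of the Jacobian ideal J(f) in C{s,t} is {t^8, s}; counting standard monomials gives mu = 8. Corank 1: A-series; mu = 8 gives A_8.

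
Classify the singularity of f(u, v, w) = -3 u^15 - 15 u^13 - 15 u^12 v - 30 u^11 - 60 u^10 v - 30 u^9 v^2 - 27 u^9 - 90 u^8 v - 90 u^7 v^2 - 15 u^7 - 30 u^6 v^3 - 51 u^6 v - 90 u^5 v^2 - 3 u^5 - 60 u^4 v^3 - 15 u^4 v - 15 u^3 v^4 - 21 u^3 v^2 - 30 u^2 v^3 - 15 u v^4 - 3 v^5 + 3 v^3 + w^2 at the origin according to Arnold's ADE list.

E_8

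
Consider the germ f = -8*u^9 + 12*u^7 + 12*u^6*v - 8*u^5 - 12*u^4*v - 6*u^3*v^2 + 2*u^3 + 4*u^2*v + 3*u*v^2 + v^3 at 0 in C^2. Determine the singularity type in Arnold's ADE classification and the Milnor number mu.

The Hessian of f at 0 has rank 0. Corank 2; j^3 = (u + v)*(2*u^2 + 2*u*v + v^2) splits into three distinct lines over C (the quadratic factor has nonzero discriminant), so D_4.

Type D_{4}, Milnor number mu = 4.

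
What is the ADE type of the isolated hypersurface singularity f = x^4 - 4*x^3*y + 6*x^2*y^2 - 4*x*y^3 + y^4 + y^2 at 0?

A_3

The Hessian of f at 0 has rank 1. Corank 1: A-series; mu = 3 gives A_3.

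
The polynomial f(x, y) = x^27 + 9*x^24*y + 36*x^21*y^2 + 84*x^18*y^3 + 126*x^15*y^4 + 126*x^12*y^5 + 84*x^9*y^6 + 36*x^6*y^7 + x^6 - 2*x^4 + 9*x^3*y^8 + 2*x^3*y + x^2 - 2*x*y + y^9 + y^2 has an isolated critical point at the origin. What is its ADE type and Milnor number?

The Hessian of f at 0 has rank 1. Corank 1: A-series; mu = 8 gives A_8.

Type A8, Milnor number mu = 8.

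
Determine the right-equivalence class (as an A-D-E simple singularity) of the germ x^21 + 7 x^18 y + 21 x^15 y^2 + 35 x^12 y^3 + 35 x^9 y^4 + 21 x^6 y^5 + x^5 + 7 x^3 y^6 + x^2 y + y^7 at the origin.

D_{8}

The Hessian of f at 0 is [[0, 0], [0, 0]] with rank 0, so corank 2. A Groebner basis of the Jacobian ideal J(f) in C{x,y} is {x^2/7 + y^6, x^3, x*y}; counting standard monomials gives mu = 8. Corank 2; j^3 = x^2*y has shape L^2 M (L != M), so D-series; mu = 8 gives D_8.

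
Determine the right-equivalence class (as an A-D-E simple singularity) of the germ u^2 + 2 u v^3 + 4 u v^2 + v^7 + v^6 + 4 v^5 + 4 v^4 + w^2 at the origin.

A6

The Hessian of f at 0 has rank 2. Corank 1: A-series; mu = 6 gives A_6.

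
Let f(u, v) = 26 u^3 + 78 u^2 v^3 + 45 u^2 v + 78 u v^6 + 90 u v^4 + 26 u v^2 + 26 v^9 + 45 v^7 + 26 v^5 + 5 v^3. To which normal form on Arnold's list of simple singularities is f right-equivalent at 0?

D4

The Hessian of f at 0 is [[0, 0], [0, 0]] with rank 0, so corank 2. A Groebner basis of the Jacobian ideal J(f) in C{u,v} is {v^3, u^2 + v^2/3, u*v}; counting standard monomials gives mu = 4. Corank 2; j^3 = (2*u + v)*(13*u^2 + 16*u*v + 5*v^2) splits into three distinct lines over C (the quadratic factor has nonzero discriminant), so D_4.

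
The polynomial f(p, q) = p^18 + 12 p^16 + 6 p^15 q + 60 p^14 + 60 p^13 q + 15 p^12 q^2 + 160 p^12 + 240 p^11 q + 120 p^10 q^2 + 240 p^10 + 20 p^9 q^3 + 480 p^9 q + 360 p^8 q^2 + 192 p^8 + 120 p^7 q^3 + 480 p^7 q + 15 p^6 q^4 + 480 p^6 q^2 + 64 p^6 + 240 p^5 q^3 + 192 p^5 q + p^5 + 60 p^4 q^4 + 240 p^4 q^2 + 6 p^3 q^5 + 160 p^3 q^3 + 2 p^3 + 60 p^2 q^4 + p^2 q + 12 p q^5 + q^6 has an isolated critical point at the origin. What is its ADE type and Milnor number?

Type D7, Milnor number mu = 7.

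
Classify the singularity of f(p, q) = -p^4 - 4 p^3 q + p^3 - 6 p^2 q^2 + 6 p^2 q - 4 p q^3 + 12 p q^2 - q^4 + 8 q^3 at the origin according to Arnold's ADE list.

The Hessian of f at 0 has rank 0. Corank 2; j^3 = (p + 2*q)^3 is a perfect cube, so E-series; the 4-jet and mu = 6 give E_6.

E_{6}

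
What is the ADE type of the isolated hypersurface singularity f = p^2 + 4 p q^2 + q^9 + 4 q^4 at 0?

A_8

The Hessian of f at 0 has rank 1. Corank 1: A-series; mu = 8 gives A_8.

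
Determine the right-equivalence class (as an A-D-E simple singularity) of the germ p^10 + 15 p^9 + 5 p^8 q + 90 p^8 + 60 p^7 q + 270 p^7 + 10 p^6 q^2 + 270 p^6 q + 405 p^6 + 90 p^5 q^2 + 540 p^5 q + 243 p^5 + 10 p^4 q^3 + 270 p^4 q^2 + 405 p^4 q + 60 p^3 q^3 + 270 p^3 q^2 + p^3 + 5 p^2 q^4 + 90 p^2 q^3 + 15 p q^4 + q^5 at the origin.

The Hessian of f at 0 is [[0, 0], [0, 0]] with rank 0, so corank 2. A Groebner basis of the Jacobian ideal J(f) in C{p,q} is {q^5, p*q^3 + q^4/12, p^2}; counting standard monomials gives mu = 8. Corank 2; j^3 = p^3 is a perfect cube, so E-series; the 5-jet and mu = 8 give E_8.

E_{8}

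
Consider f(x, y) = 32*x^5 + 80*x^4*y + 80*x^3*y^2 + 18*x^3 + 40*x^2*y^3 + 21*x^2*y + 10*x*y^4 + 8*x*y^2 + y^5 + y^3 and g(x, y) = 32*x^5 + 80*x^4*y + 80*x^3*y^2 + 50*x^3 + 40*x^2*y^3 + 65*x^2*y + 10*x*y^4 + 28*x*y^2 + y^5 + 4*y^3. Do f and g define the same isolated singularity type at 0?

Yes.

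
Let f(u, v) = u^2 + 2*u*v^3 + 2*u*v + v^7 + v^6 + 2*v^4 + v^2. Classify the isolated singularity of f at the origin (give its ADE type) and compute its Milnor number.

The Hessian of f at 0 is [[2, 2], [2, 2]] with rank 1, so corank 1. A Groebner basis of the Jacobian ideal J(f) in C{u,v} is {u + v^3 + v, u^2 + 2*u*v + v^2}; counting standard monomials gives mu = 6. Corank 1: A-series; mu = 6 gives A_6.

Type A_6, Milnor number mu = 6.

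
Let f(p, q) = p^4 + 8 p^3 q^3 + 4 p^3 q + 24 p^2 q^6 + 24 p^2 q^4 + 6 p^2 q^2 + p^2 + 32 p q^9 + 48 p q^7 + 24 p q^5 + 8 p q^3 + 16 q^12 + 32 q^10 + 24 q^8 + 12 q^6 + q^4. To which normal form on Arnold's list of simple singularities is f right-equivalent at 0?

The Hessian of f at 0 has rank 1. Corank 1: A-series; mu = 3 gives A_3.

A_{3}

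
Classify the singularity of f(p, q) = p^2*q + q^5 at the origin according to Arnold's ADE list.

D_{6}

The Hessian of f at 0 has rank 0. Corank 2; j^3 = p^2*q has shape L^2 M (L != M), so D-series; mu = 6 gives D_6.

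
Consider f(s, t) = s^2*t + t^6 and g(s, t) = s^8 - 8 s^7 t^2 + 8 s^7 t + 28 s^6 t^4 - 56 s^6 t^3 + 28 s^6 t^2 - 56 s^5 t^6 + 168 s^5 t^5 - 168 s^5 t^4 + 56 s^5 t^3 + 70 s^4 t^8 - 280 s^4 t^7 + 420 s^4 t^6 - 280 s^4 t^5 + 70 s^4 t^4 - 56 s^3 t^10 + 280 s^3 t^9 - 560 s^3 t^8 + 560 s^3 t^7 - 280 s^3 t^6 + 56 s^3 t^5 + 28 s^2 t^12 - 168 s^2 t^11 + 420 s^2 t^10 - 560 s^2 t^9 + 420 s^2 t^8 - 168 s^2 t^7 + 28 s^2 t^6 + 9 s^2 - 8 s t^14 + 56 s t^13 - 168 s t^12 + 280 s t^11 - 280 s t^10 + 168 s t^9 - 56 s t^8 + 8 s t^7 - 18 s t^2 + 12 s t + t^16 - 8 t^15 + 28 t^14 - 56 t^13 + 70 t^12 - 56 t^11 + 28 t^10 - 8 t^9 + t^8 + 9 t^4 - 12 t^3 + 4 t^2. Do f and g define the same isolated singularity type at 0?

No.

The Hessian of f at 0 is [[0, 0], [0, 0]] with rank 0, so corank 2. A Groebner basis of the Jacobian ideal J(f) in C{s,t} is {s^2/6 + t^5, s^3, s*t}; counting standard monomials gives mu = 7. Corank 2; j^3 = s^2*t has shape L^2 M (L != M), so D-series; mu = 7 gives D_7. The Hessian of g at 0 is [[18, 12], [12, 8]] with rank 1, so corank 1. A Groebner basis of the Jacobian ideal J(g) in C{s,t} is {s^4 - 8*s^3/3 - 112*s^2*t/27 - 176*s^2/81 - 448*s*t/243 - 64*s/243 - 128*t/729, s^3*t + 2*s^3 + 8*s^2*t/3 + 32*s^2/27 + 80*s*t/81 + 32*s/243 + 64*t/729, -s + t^2 - 2*t/3}; counting standard monomials gives mu = 7. Corank 1: A-series; mu = 7 gives A_7. f is D_7 but g is A_7, hence not right-equivalent.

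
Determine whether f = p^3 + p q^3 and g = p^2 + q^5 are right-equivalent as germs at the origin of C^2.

No.

The Hessian of f at 0 is [[0, 0], [0, 0]] with rank 0, so corank 2. A Groebner basis of the Jacobian ideal J(f) in C{p,q} is {p^3, p*q^2, 3*p^2 + q^3}; counting standard monomials gives mu = 7. Corank 2; j^3 = p^3 is a perfect cube, so E-series; the 4-jet and mu = 7 give E_7. The Hessian of g at 0 is [[2, 0], [0, 0]] with rank 1, so corank 1. A Groebner basis of the Jacobian ideal J(g) in C{p,q} is {q^4, p}; counting standard monomials gives mu = 4. Corank 1: A-series; mu = 4 gives A_4. f is E_7 but g is A_4, hence not right-equivalent.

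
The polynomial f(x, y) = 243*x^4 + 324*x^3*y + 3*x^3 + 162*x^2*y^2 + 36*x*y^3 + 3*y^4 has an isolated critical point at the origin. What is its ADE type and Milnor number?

Type E_6, Milnor number mu = 6.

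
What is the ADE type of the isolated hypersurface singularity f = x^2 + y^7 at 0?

A6

The Hessian of f at 0 has rank 1. Corank 1: A-series; mu = 6 gives A_6.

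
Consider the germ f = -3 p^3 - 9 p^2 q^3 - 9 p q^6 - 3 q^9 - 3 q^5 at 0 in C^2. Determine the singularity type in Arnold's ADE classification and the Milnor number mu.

Type E_8, Milnor number mu = 8.

The Hessian of f at 0 is [[0, 0], [0, 0]] with rank 0, so corank 2. A Groebner basis of the Jacobian ideal J(f) in C{p,q} is {p^2/2 + p*q^3, q^4, p^3, p^2*q}; counting standard monomials gives mu = 8. Corank 2; j^3 = -3*p^3 is a perfect cube, so E-series; the 5-jet and mu = 8 give E_8.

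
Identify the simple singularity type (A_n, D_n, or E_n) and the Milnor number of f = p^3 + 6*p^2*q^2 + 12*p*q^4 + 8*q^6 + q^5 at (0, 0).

Type E_{8}, Milnor number mu = 8.

The Hessian of f at 0 has rank 0. Corank 2; j^3 = p^3 is a perfect cube, so E-series; the 5-jet and mu = 8 give E_8.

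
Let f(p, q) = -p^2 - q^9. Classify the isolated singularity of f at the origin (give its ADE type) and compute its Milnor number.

Type A_8, Milnor number mu = 8.

The Hessian of f at 0 is [[-2, 0], [0, 0]] with rank 1, so corank 1. A Groebner basis of the Jacobian ideal J(f) in C{p,q} is {q^8, p}; counting standard monomials gives mu = 8. Corank 1: A-series; mu = 8 gives A_8.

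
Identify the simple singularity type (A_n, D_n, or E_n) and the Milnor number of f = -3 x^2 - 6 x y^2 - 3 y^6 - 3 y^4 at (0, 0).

Type A_{5}, Milnor number mu = 5.

The Hessian of f at 0 is [[-6, 0], [0, 0]] with rank 1, so corank 1. A Groebner basis of the Jacobian ideal J(f) in C{x,y} is {x^3, x^2*y, x + y^2}; counting standard monomials gives mu = 5. Corank 1: A-series; mu = 5 gives A_5.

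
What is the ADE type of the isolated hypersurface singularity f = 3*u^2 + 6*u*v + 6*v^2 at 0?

The Hessian of f at 0 has rank 2. Corank 0: nondegenerate Morse point, so A_1.

A_1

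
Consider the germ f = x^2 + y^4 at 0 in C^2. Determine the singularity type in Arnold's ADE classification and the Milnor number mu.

Type A_3, Milnor number mu = 3.

The Hessian of f at 0 is [[2, 0], [0, 0]] with rank 1, so corank 1. A Groebner basis of the Jacobian ideal J(f) in C{x,y} is {y^3, x}; counting standard monomials gives mu = 3. Corank 1: A-series; mu = 3 gives A_3.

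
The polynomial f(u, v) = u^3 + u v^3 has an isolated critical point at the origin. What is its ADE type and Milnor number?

The Hessian of f at 0 has rank 0. Corank 2; j^3 = u^3 is a perfect cube, so E-series; the 4-jet and mu = 7 give E_7.

Type E7, Milnor number mu = 7.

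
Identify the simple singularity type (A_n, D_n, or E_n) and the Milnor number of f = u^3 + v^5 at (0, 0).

Type E_8, Milnor number mu = 8.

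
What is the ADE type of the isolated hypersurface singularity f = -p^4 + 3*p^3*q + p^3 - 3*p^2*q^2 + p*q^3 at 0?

The Hessian of f at 0 has rank 0. Corank 2; j^3 = p^3 is a perfect cube, so E-series; the 4-jet and mu = 7 give E_7.

E_{7}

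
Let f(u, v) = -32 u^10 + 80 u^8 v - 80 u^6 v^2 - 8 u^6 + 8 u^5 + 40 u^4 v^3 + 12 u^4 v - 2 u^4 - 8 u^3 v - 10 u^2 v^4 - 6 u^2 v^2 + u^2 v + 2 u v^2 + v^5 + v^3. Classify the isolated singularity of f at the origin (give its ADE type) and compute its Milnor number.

Type D_6, Milnor number mu = 6.

The Hessian of f at 0 is [[0, 0], [0, 0]] with rank 0, so corank 2. A Groebner basis of the Jacobian ideal J(f) in C{u,v} is {u^3 + 2*u^2 + 9*u*v/2 + 5*v^2/2, u^2*v - u*v/2 - v^2/2, -2*u^2 + u*v^2 - 7*u*v/2 - 3*v^2/2, 4*u^2 + 15*u*v/2 + v^3 + 7*v^2/2}; counting standard monomials gives mu = 6. Corank 2; j^3 = v*(u + v)^2 has shape L^2 M (L != M), so D-series; mu = 6 gives D_6.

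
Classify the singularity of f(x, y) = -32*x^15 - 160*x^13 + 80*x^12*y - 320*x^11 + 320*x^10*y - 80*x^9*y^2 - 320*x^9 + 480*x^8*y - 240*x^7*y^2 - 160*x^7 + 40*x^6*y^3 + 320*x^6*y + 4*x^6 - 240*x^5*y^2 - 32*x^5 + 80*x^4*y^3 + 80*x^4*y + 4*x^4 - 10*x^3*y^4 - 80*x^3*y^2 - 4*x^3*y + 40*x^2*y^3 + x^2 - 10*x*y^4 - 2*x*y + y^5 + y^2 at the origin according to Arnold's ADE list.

A_4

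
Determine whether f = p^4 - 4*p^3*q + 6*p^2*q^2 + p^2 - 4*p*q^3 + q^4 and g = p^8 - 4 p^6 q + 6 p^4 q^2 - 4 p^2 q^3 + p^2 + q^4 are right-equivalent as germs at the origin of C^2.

Yes.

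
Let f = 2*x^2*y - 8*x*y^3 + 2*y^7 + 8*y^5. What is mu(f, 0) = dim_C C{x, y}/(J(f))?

8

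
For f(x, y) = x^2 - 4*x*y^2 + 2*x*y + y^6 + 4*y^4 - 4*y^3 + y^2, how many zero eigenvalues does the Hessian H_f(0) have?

1

Hessian at 0 has rank 1.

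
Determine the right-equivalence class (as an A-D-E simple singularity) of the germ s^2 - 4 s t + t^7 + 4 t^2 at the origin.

A_6

The Hessian of f at 0 has rank 1. Corank 1: A-series; mu = 6 gives A_6.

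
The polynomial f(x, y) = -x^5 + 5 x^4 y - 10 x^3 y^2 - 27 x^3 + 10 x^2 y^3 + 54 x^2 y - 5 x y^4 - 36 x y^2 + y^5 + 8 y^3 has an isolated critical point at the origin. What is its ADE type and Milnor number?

Type E_8, Milnor number mu = 8.

The Hessian of f at 0 is [[0, 0], [0, 0]] with rank 0, so corank 2. A Groebner basis of the Jacobian ideal J(f) in C{x,y} is {y^5, x*y^3 - 3*y^4/4, x^2 - 4*x*y/3 + 4*y^2/9}; counting standard monomials gives mu = 8. Corank 2; j^3 = -(3*x - 2*y)^3 is a perfect cube, so E-series; the 5-jet and mu = 8 give E_8.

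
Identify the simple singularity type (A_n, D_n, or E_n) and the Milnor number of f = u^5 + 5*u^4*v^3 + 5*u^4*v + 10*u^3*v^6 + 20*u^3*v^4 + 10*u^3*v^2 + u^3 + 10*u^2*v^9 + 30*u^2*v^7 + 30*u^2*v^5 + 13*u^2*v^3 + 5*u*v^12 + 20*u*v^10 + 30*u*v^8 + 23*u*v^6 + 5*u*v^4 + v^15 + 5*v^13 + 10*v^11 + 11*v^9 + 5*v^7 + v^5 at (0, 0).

The Hessian of f at 0 is [[0, 0], [0, 0]] with rank 0, so corank 2. A Groebner basis of the Jacobian ideal J(f) in C{u,v} is {u^2/2 + u*v^3, -2*u^2 + v^4, u^3, u^2*v}; counting standard monomials gives mu = 8. Corank 2; j^3 = u^3 is a perfect cube, so E-series; the 5-jet and mu = 8 give E_8.

Type E_{8}, Milnor number mu = 8.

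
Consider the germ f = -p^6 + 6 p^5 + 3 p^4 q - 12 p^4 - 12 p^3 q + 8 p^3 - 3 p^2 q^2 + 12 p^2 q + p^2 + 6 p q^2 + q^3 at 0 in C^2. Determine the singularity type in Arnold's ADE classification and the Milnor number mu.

The Hessian of f at 0 has rank 1. Corank 1: A-series; mu = 2 gives A_2.

Type A_{2}, Milnor number mu = 2.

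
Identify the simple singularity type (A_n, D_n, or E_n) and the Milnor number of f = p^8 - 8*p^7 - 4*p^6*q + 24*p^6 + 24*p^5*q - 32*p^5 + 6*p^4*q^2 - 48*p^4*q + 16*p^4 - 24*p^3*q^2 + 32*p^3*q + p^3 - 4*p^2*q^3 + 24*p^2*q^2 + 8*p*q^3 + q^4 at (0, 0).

Type E_6, Milnor number mu = 6.

The Hessian of f at 0 is [[0, 0], [0, 0]] with rank 0, so corank 2. A Groebner basis of the Jacobian ideal J(f) in C{p,q} is {q^4, p*q^2 + q^3/6, p^2}; counting standard monomials gives mu = 6. Corank 2; j^3 = p^3 is a perfect cube, so E-series; the 4-jet and mu = 6 give E_6.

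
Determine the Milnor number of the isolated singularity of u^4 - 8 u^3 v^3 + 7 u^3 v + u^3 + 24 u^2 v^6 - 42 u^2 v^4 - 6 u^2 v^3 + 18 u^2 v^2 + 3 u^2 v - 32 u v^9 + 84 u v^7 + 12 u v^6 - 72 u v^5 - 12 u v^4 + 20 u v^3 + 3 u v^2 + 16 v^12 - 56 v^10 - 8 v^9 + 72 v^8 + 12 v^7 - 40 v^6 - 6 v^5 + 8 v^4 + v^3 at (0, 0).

7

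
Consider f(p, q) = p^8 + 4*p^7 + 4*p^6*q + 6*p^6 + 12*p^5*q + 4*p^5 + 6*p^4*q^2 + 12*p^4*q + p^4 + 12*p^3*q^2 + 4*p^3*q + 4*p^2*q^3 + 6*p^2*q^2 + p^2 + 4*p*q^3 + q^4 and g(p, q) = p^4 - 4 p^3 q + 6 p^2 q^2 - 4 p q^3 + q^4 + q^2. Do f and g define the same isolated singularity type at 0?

The Hessian of f at 0 is [[2, 0], [0, 0]] with rank 1, so corank 1. A Groebner basis of the Jacobian ideal J(f) in C{p,q} is {q^3, p}; counting standard monomials gives mu = 3. Corank 1: A-series; mu = 3 gives A_3. The Hessian of g at 0 is [[0, 0], [0, 2]] with rank 1, so corank 1. A Groebner basis of the Jacobian ideal J(g) in C{p,q} is {p^3, q}; counting standard monomials gives mu = 3. Corank 1: A-series; mu = 3 gives A_3. Both have type A_3, hence right-equivalent.

Yes.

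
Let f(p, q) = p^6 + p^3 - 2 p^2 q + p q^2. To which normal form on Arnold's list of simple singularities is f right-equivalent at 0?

The Hessian of f at 0 has rank 0. Corank 2; j^3 = p*(p - q)^2 has shape L^2 M (L != M), so D-series; mu = 7 gives D_7.

D7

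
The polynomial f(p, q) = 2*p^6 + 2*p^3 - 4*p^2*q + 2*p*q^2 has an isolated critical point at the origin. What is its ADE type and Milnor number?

The Hessian of f at 0 has rank 0. Corank 2; j^3 = 2*p*(p - q)^2 has shape L^2 M (L != M), so D-series; mu = 7 gives D_7.

Type D7, Milnor number mu = 7.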